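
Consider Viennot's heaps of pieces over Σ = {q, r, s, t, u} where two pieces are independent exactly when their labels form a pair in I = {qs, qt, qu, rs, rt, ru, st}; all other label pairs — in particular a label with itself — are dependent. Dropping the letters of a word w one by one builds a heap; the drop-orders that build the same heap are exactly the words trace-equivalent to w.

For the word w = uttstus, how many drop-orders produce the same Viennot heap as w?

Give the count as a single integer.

#0=u has no predecessor
#1=t depends on [0:u]
#2=t depends on [1:t]
#3=s depends on [0:u]
#4=t depends on [2:t]
#5=u depends on [3:s, 4:t]
#6=s depends on [5:u]
sources: [0:u]
N(rest) = Σ N(rest − s) over sources s of rest; N(one piece) = 1:
  size 1 → [6]=1
  size 2 → [5,6]=1
  size 3 → [3,5,6]=1  [4,5,6]=1
  size 4 → [2,4,5,6]=1  [3,4,5,6]=2
  size 5 → [1,2,4,5,6]=1  [2,3,4,5,6]=3
  first=0(u) contributes 4

4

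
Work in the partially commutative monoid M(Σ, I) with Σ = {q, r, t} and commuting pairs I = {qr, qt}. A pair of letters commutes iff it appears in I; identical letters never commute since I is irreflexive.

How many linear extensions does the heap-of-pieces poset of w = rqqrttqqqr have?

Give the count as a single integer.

252

drop 0:r onto floor
drop 1:q onto floor
drop 2:q onto {1:q}
drop 3:r onto {0:r}
drop 4:t onto {3:r}
drop 5:t onto {4:t}
drop 6:q onto {2:q}
drop 7:q onto {6:q}
drop 8:q onto {7:q}
drop 9:r onto {5:t}
ground layer = {0:r, 1:q}
drop-orders for the pieces not yet dropped (sum over which currently-grounded one goes next):
  1 to go: {8} 1  {9} 1
  2 to go: {5,9} 1  {7,8} 1  {8,9} 2
  3 to go: {4,5,9} 1  {5,8,9} 3  {6,7,8} 1  {7,8,9} 3
  4 to go: {2,6,7,8} 1  {3,4,5,9} 1  {4,5,8,9} 4  {5,7,8,9} 6  {6,7,8,9} 4
  5 to go: {0,3,4,5,9} 1  {1,2,6,7,8} 1  {2,6,7,8,9} 5  {3,4,5,8,9} 5  {4,5,7,8,9} 10  {5,6,7,8,9} 10
  6 to go: {0,3,4,5,8,9} 6  {1,2,6,7,8,9} 6  {2,5,6,7,8,9} 15  {3,4,5,7,8,9} 15  {4,5,6,7,8,9} 20
  7 to go: {0,3,4,5,7,8,9} 21  {1,2,5,6,7,8,9} 21  {2,4,5,6,7,8,9} 35  {3,4,5,6,7,8,9} 35
  8 to go: {0,3,4,5,6,7,8,9} 56  {1,2,4,5,6,7,8,9} 56  {2,3,4,5,6,7,8,9} 70
  if 0:r drops first: 126 orders
  if 1:q drops first: 126 orders
heap linearizations: 252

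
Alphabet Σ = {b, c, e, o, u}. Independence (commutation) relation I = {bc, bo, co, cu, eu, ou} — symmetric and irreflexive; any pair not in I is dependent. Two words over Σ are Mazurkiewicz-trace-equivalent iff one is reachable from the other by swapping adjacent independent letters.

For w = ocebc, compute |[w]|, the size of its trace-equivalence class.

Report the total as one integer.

4

drop 0:o onto floor
drop 1:c onto floor
drop 2:e onto {0:o, 1:c}
drop 3:b onto {2:e}
drop 4:c onto {2:e}
ground layer = {0:o, 1:c}
drop-orders for the pieces not yet dropped (sum over which currently-grounded one goes next):
  1 to go: {3} 1  {4} 1
  2 to go: {3,4} 2
  3 to go: {2,3,4} 2
  if 0:o drops first: 2 orders
  if 1:c drops first: 2 orders
heap linearizations: 4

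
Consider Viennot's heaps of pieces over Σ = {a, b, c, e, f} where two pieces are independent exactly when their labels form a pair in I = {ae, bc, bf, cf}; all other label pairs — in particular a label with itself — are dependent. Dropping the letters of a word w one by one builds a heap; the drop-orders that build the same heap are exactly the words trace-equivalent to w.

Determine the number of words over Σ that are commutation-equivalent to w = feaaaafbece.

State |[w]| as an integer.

10

0(f) covers ∅
1(e) covers 0:f
2(a) covers 0:f
3(a) covers 2:a
4(a) covers 3:a
5(a) covers 4:a
6(f) covers 1:e, 5:a
7(b) covers 1:e, 5:a
8(e) covers 6:f, 7:b
9(c) covers 8:e
10(e) covers 9:c
floor of heap: 0:f
completions by unplaced set U, small U first (add the entries for U minus each lowest piece of U):
  |U|=1: {10}:1
  |U|=2: {9,10}:1
  |U|=3: {8,9,10}:1
  |U|=4: {6,8,9,10}:1  {7,8,9,10}:1
  |U|=5: {6,7,8,9,10}:2
  |U|=6: {1,6,7,8,9,10}:2  {5,6,7,8,9,10}:2
  |U|=7: {1,5,6,7,8,9,10}:4  {4,5,6,7,8,9,10}:2
  |U|=8: {1,4,5,6,7,8,9,10}:6  {3,4,5,6,7,8,9,10}:2
  |U|=9: {1,3,4,5,6,7,8,9,10}:8  {2,3,4,5,6,7,8,9,10}:2
  start at 0(f): 10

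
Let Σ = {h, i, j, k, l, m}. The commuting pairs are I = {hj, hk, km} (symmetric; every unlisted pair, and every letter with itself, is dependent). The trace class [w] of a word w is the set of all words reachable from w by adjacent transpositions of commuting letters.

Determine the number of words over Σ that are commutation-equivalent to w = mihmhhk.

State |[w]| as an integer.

0(m) covers ∅
1(i) covers 0:m
2(h) covers 1:i
3(m) covers 2:h
4(h) covers 3:m
5(h) covers 4:h
6(k) covers 1:i
floor of heap: 0:m
completions by unplaced set U, small U first (add the entries for U minus each lowest piece of U):
  |U|=1: {5}:1  {6}:1
  |U|=2: {4,5}:1  {5,6}:2
  |U|=3: {3,4,5}:1  {4,5,6}:3
  |U|=4: {2,3,4,5}:1  {3,4,5,6}:4
  |U|=5: {2,3,4,5,6}:5
  start at 0(m): 5

5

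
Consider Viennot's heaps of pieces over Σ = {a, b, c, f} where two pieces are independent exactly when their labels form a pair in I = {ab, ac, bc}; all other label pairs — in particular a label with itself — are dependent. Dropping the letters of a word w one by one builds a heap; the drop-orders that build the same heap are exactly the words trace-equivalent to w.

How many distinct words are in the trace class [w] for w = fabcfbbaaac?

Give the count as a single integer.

360

#0=f has no predecessor
#1=a depends on [0:f]
#2=b depends on [0:f]
#3=c depends on [0:f]
#4=f depends on [1:a, 2:b, 3:c]
#5=b depends on [4:f]
#6=b depends on [5:b]
#7=a depends on [4:f]
#8=a depends on [7:a]
#9=a depends on [8:a]
#10=c depends on [4:f]
sources: [0:f]
N(rest) = Σ N(rest − s) over sources s of rest; N(one piece) = 1:
  size 1 → [6]=1  [9]=1  [10]=1
  size 2 → [5,6]=1  [6,9]=2  [6,10]=2  [8,9]=1  [9,10]=2
  size 3 → [5,6,9]=3  [5,6,10]=3  [6,8,9]=3  [6,9,10]=6  [7,8,9]=1  [8,9,10]=3
  size 4 → [5,6,8,9]=6  [5,6,9,10]=12  [6,7,8,9]=4  [6,8,9,10]=12  [7,8,9,10]=4
  size 5 → [5,6,7,8,9]=10  [5,6,8,9,10]=30  [6,7,8,9,10]=20
  size 6 → [5,6,7,8,9,10]=60
  size 7 → [4,5,6,7,8,9,10]=60
  size 8 → [1,4,5,6,7,8,9,10]=60  [2,4,5,6,7,8,9,10]=60  [3,4,5,6,7,8,9,10]=60
  size 9 → [1,2,4,5,6,7,8,9,10]=120  [1,3,4,5,6,7,8,9,10]=120  [2,3,4,5,6,7,8,9,10]=120
  first=0(f) contributes 360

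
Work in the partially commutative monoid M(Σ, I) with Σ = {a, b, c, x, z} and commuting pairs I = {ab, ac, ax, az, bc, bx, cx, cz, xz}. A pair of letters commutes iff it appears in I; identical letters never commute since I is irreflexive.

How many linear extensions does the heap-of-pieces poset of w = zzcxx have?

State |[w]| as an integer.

#0=z has no predecessor
#1=z depends on [0:z]
#2=c has no predecessor
#3=x has no predecessor
#4=x depends on [3:x]
sources: [0:z, 2:c, 3:x]
N(rest) = Σ N(rest − s) over sources s of rest; N(one piece) = 1:
  size 1 → [1]=1  [2]=1  [4]=1
  size 2 → [0,1]=1  [1,2]=2  [1,4]=2  [2,4]=2  [3,4]=1
  size 3 → [0,1,2]=3  [0,1,4]=3  [1,2,4]=6  [1,3,4]=3  [2,3,4]=3
  first=0(z) contributes 12
  first=2(c) contributes 6
  first=3(x) contributes 12
|[w]| = 30

30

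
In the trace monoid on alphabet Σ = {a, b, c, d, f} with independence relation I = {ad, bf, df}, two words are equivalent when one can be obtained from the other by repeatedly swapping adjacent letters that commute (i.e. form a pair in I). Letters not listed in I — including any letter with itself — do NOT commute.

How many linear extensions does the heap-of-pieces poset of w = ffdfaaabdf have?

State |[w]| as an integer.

drop 0:f onto floor
drop 1:f onto {0:f}
drop 2:d onto floor
drop 3:f onto {1:f}
drop 4:a onto {3:f}
drop 5:a onto {4:a}
drop 6:a onto {5:a}
drop 7:b onto {2:d, 6:a}
drop 8:d onto {7:b}
drop 9:f onto {6:a}
ground layer = {0:f, 2:d}
drop-orders for the pieces not yet dropped (sum over which currently-grounded one goes next):
  1 to go: {8} 1  {9} 1
  2 to go: {7,8} 1  {8,9} 2
  3 to go: {2,7,8} 1  {7,8,9} 3
  4 to go: {2,7,8,9} 4  {6,7,8,9} 3
  5 to go: {2,6,7,8,9} 7  {5,6,7,8,9} 3
  6 to go: {2,5,6,7,8,9} 10  {4,5,6,7,8,9} 3
  7 to go: {2,4,5,6,7,8,9} 13  {3,4,5,6,7,8,9} 3
  8 to go: {1,3,4,5,6,7,8,9} 3  {2,3,4,5,6,7,8,9} 16
  if 0:f drops first: 19 orders
  if 2:d drops first: 3 orders
heap linearizations: 22

22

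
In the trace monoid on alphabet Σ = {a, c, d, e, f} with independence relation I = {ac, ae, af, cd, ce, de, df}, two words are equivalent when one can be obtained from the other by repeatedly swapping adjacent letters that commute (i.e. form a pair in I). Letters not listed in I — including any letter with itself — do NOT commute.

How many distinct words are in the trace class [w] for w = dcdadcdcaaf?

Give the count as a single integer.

drop 0:d onto floor
drop 1:c onto floor
drop 2:d onto {0:d}
drop 3:a onto {2:d}
drop 4:d onto {3:a}
drop 5:c onto {1:c}
drop 6:d onto {4:d}
drop 7:c onto {5:c}
drop 8:a onto {6:d}
drop 9:a onto {8:a}
drop 10:f onto {7:c}
ground layer = {0:d, 1:c}
drop-orders for the pieces not yet dropped (sum over which currently-grounded one goes next):
  1 to go: {9} 1  {10} 1
  2 to go: {7,10} 1  {8,9} 1  {9,10} 2
  3 to go: {5,7,10} 1  {6,8,9} 1  {7,9,10} 3  {8,9,10} 3
  4 to go: {1,5,7,10} 1  {4,6,8,9} 1  {5,7,9,10} 4  {6,8,9,10} 4  {7,8,9,10} 6
  5 to go: {1,5,7,9,10} 5  {3,4,6,8,9} 1  {4,6,8,9,10} 5  {5,7,8,9,10} 10  {6,7,8,9,10} 10
  6 to go: {1,5,7,8,9,10} 15  {2,3,4,6,8,9} 1  {3,4,6,8,9,10} 6  {4,6,7,8,9,10} 15  {5,6,7,8,9,10} 20
  7 to go: {0,2,3,4,6,8,9} 1  {1,5,6,7,8,9,10} 35  {2,3,4,6,8,9,10} 7  {3,4,6,7,8,9,10} 21  {4,5,6,7,8,9,10} 35
  8 to go: {0,2,3,4,6,8,9,10} 8  {1,4,5,6,7,8,9,10} 70  {2,3,4,6,7,8,9,10} 28  {3,4,5,6,7,8,9,10} 56
  9 to go: {0,2,3,4,6,7,8,9,10} 36  {1,3,4,5,6,7,8,9,10} 126  {2,3,4,5,6,7,8,9,10} 84
  if 0:d drops first: 210 orders
  if 1:c drops first: 120 orders
heap linearizations: 330

330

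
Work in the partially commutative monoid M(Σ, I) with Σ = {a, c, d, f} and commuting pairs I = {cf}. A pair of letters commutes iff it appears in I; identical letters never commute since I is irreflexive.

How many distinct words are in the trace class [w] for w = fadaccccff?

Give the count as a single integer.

15

drop 0:f onto floor
drop 1:a onto {0:f}
drop 2:d onto {1:a}
drop 3:a onto {2:d}
drop 4:c onto {3:a}
drop 5:c onto {4:c}
drop 6:c onto {5:c}
drop 7:c onto {6:c}
drop 8:f onto {3:a}
drop 9:f onto {8:f}
ground layer = {0:f}
drop-orders for the pieces not yet dropped (sum over which currently-grounded one goes next):
  1 to go: {7} 1  {9} 1
  2 to go: {6,7} 1  {7,9} 2  {8,9} 1
  3 to go: {5,6,7} 1  {6,7,9} 3  {7,8,9} 3
  4 to go: {4,5,6,7} 1  {5,6,7,9} 4  {6,7,8,9} 6
  5 to go: {4,5,6,7,9} 5  {5,6,7,8,9} 10
  6 to go: {4,5,6,7,8,9} 15
  7 to go: {3,4,5,6,7,8,9} 15
  8 to go: {2,3,4,5,6,7,8,9} 15
  if 0:f drops first: 15 orders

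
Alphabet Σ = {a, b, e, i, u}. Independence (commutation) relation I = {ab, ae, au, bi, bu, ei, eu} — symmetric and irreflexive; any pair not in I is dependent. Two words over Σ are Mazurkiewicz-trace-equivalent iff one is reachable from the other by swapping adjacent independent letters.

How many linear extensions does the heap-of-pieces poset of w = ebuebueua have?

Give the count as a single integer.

504

0(e) covers ∅
1(b) covers 0:e
2(u) covers ∅
3(e) covers 1:b
4(b) covers 3:e
5(u) covers 2:u
6(e) covers 4:b
7(u) covers 5:u
8(a) covers ∅
floor of heap: 0:e, 2:u, 8:a
completions by unplaced set U, small U first (add the entries for U minus each lowest piece of U):
  |U|=1: {6}:1  {7}:1  {8}:1
  |U|=2: {4,6}:1  {5,7}:1  {6,7}:2  {6,8}:2  {7,8}:2
  |U|=3: {2,5,7}:1  {3,4,6}:1  {4,6,7}:3  {4,6,8}:3  {5,6,7}:3  {5,7,8}:3  {6,7,8}:6
  |U|=4: {1,3,4,6}:1  {2,5,6,7}:4  {2,5,7,8}:4  {3,4,6,7}:4  {3,4,6,8}:4  {4,5,6,7}:6  {4,6,7,8}:12  {5,6,7,8}:12
  |U|=5: {0,1,3,4,6}:1  {1,3,4,6,7}:5  {1,3,4,6,8}:5  {2,4,5,6,7}:10  {2,5,6,7,8}:20  {3,4,5,6,7}:10  {3,4,6,7,8}:20  {4,5,6,7,8}:30
  |U|=6: {0,1,3,4,6,7}:6  {0,1,3,4,6,8}:6  {1,3,4,5,6,7}:15  {1,3,4,6,7,8}:30  {2,3,4,5,6,7}:20  {2,4,5,6,7,8}:60  {3,4,5,6,7,8}:60
  |U|=7: {0,1,3,4,5,6,7}:21  {0,1,3,4,6,7,8}:42  {1,2,3,4,5,6,7}:35  {1,3,4,5,6,7,8}:105  {2,3,4,5,6,7,8}:140
  start at 0(e): 280
  start at 2(u): 168
  start at 8(a): 56
sum over floor = 504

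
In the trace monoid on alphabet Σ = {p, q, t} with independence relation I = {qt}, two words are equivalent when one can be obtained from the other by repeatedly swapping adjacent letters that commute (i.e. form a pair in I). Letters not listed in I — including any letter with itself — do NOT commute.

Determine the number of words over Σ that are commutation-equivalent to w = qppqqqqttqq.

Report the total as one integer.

28

drop 0:q onto floor
drop 1:p onto {0:q}
drop 2:p onto {1:p}
drop 3:q onto {2:p}
drop 4:q onto {3:q}
drop 5:q onto {4:q}
drop 6:q onto {5:q}
drop 7:t onto {2:p}
drop 8:t onto {7:t}
drop 9:q onto {6:q}
drop 10:q onto {9:q}
ground layer = {0:q}
drop-orders for the pieces not yet dropped (sum over which currently-grounded one goes next):
  1 to go: {8} 1  {10} 1
  2 to go: {7,8} 1  {8,10} 2  {9,10} 1
  3 to go: {6,9,10} 1  {7,8,10} 3  {8,9,10} 3
  4 to go: {5,6,9,10} 1  {6,8,9,10} 4  {7,8,9,10} 6
  5 to go: {4,5,6,9,10} 1  {5,6,8,9,10} 5  {6,7,8,9,10} 10
  6 to go: {3,4,5,6,9,10} 1  {4,5,6,8,9,10} 6  {5,6,7,8,9,10} 15
  7 to go: {3,4,5,6,8,9,10} 7  {4,5,6,7,8,9,10} 21
  8 to go: {3,4,5,6,7,8,9,10} 28
  9 to go: {2,3,4,5,6,7,8,9,10} 28
  if 0:q drops first: 28 orders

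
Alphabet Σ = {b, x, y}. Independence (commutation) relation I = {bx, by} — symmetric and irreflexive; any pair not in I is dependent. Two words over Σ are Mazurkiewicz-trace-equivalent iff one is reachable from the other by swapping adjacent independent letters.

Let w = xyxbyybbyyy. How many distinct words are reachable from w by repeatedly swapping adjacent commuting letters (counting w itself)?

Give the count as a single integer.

165

0(x) covers ∅
1(y) covers 0:x
2(x) covers 1:y
3(b) covers ∅
4(y) covers 2:x
5(y) covers 4:y
6(b) covers 3:b
7(b) covers 6:b
8(y) covers 5:y
9(y) covers 8:y
10(y) covers 9:y
floor of heap: 0:x, 3:b
completions by unplaced set U, small U first (add the entries for U minus each lowest piece of U):
  |U|=1: {7}:1  {10}:1
  |U|=2: {6,7}:1  {7,10}:2  {9,10}:1
  |U|=3: {3,6,7}:1  {6,7,10}:3  {7,9,10}:3  {8,9,10}:1
  |U|=4: {3,6,7,10}:4  {5,8,9,10}:1  {6,7,9,10}:6  {7,8,9,10}:4
  |U|=5: {3,6,7,9,10}:10  {4,5,8,9,10}:1  {5,7,8,9,10}:5  {6,7,8,9,10}:10
  |U|=6: {2,4,5,8,9,10}:1  {3,6,7,8,9,10}:20  {4,5,7,8,9,10}:6  {5,6,7,8,9,10}:15
  |U|=7: {1,2,4,5,8,9,10}:1  {2,4,5,7,8,9,10}:7  {3,5,6,7,8,9,10}:35  {4,5,6,7,8,9,10}:21
  |U|=8: {0,1,2,4,5,8,9,10}:1  {1,2,4,5,7,8,9,10}:8  {2,4,5,6,7,8,9,10}:28  {3,4,5,6,7,8,9,10}:56
  |U|=9: {0,1,2,4,5,7,8,9,10}:9  {1,2,4,5,6,7,8,9,10}:36  {2,3,4,5,6,7,8,9,10}:84
  start at 0(x): 120
  start at 3(b): 45
sum over floor = 165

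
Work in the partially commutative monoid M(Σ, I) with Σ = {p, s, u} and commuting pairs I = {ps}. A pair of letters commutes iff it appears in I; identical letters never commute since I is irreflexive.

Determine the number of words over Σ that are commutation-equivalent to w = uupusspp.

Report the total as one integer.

6

piece 0:u — minimal
piece 1:u rests on {0:u}
piece 2:p rests on {1:u}
piece 3:u rests on {2:p}
piece 4:s rests on {3:u}
piece 5:s rests on {4:s}
piece 6:p rests on {3:u}
piece 7:p rests on {6:p}
minimal pieces: {0:u}
ways to finish when only these pieces remain (= sum over removing one remaining piece with nothing left below it):
  1 left: {5}→1  {7}→1
  2 left: {4,5}→1  {5,7}→2  {6,7}→1
  3 left: {4,5,7}→3  {5,6,7}→3
  4 left: {4,5,6,7}→6
  5 left: {3,4,5,6,7}→6
  6 left: {2,3,4,5,6,7}→6
  placing 0:u first → 6 extensions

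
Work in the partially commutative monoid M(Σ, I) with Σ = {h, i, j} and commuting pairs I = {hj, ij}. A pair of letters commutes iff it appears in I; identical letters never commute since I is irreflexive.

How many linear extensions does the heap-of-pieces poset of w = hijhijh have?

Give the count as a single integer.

21

piece 0:h — minimal
piece 1:i rests on {0:h}
piece 2:j — minimal
piece 3:h rests on {1:i}
piece 4:i rests on {3:h}
piece 5:j rests on {2:j}
piece 6:h rests on {4:i}
minimal pieces: {0:h, 2:j}
ways to finish when only these pieces remain (= sum over removing one remaining piece with nothing left below it):
  1 left: {5}→1  {6}→1
  2 left: {2,5}→1  {4,6}→1  {5,6}→2
  3 left: {2,5,6}→3  {3,4,6}→1  {4,5,6}→3
  4 left: {1,3,4,6}→1  {2,4,5,6}→6  {3,4,5,6}→4
  5 left: {0,1,3,4,6}→1  {1,3,4,5,6}→5  {2,3,4,5,6}→10
  placing 0:h first → 15 extensions
  placing 2:j first → 6 extensions
total linear extensions = 21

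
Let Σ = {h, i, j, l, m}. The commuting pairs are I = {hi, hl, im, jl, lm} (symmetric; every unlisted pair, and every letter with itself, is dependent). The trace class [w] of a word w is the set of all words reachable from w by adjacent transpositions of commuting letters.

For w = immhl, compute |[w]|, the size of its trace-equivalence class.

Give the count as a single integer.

drop 0:i onto floor
drop 1:m onto floor
drop 2:m onto {1:m}
drop 3:h onto {2:m}
drop 4:l onto {0:i}
ground layer = {0:i, 1:m}
drop-orders for the pieces not yet dropped (sum over which currently-grounded one goes next):
  1 to go: {3} 1  {4} 1
  2 to go: {0,4} 1  {2,3} 1  {3,4} 2
  3 to go: {0,3,4} 3  {1,2,3} 1  {2,3,4} 3
  if 0:i drops first: 4 orders
  if 1:m drops first: 6 orders
heap linearizations: 10

10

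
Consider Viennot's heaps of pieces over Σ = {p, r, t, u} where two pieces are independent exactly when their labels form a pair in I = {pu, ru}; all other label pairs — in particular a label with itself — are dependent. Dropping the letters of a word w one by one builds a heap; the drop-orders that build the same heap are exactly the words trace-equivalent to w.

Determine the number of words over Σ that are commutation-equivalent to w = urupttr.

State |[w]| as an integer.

6

piece 0:u — minimal
piece 1:r — minimal
piece 2:u rests on {0:u}
piece 3:p rests on {1:r}
piece 4:t rests on {2:u, 3:p}
piece 5:t rests on {4:t}
piece 6:r rests on {5:t}
minimal pieces: {0:u, 1:r}
ways to finish when only these pieces remain (= sum over removing one remaining piece with nothing left below it):
  1 left: {6}→1
  2 left: {5,6}→1
  3 left: {4,5,6}→1
  4 left: {2,4,5,6}→1  {3,4,5,6}→1
  5 left: {0,2,4,5,6}→1  {1,3,4,5,6}→1  {2,3,4,5,6}→2
  placing 0:u first → 3 extensions
  placing 1:r first → 3 extensions
total linear extensions = 6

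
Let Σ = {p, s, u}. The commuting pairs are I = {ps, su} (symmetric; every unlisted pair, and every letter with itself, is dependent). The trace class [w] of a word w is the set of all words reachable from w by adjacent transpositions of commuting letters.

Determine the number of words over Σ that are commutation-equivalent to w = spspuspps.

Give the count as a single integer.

#0=s has no predecessor
#1=p has no predecessor
#2=s depends on [0:s]
#3=p depends on [1:p]
#4=u depends on [3:p]
#5=s depends on [2:s]
#6=p depends on [4:u]
#7=p depends on [6:p]
#8=s depends on [5:s]
sources: [0:s, 1:p]
N(rest) = Σ N(rest − s) over sources s of rest; N(one piece) = 1:
  size 1 → [7]=1  [8]=1
  size 2 → [5,8]=1  [6,7]=1  [7,8]=2
  size 3 → [2,5,8]=1  [4,6,7]=1  [5,7,8]=3  [6,7,8]=3
  size 4 → [0,2,5,8]=1  [2,5,7,8]=4  [3,4,6,7]=1  [4,6,7,8]=4  [5,6,7,8]=6
  size 5 → [0,2,5,7,8]=5  [1,3,4,6,7]=1  [2,5,6,7,8]=10  [3,4,6,7,8]=5  [4,5,6,7,8]=10
  size 6 → [0,2,5,6,7,8]=15  [1,3,4,6,7,8]=6  [2,4,5,6,7,8]=20  [3,4,5,6,7,8]=15
  size 7 → [0,2,4,5,6,7,8]=35  [1,3,4,5,6,7,8]=21  [2,3,4,5,6,7,8]=35
  first=0(s) contributes 56
  first=1(p) contributes 70
|[w]| = 126

126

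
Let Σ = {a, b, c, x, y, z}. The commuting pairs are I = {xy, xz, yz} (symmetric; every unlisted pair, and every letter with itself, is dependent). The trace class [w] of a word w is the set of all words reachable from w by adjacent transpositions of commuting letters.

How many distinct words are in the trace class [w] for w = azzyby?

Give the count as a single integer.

piece 0:a — minimal
piece 1:z rests on {0:a}
piece 2:z rests on {1:z}
piece 3:y rests on {0:a}
piece 4:b rests on {2:z, 3:y}
piece 5:y rests on {4:b}
minimal pieces: {0:a}
ways to finish when only these pieces remain (= sum over removing one remaining piece with nothing left below it):
  1 left: {5}→1
  2 left: {4,5}→1
  3 left: {2,4,5}→1  {3,4,5}→1
  4 left: {1,2,4,5}→1  {2,3,4,5}→2
  placing 0:a first → 3 extensions

3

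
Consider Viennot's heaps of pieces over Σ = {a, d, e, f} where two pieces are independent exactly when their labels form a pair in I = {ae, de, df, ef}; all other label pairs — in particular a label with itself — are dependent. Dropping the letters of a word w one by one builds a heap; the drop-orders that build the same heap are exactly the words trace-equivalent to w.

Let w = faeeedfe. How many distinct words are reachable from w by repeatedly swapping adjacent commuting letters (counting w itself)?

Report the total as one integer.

140

drop 0:f onto floor
drop 1:a onto {0:f}
drop 2:e onto floor
drop 3:e onto {2:e}
drop 4:e onto {3:e}
drop 5:d onto {1:a}
drop 6:f onto {1:a}
drop 7:e onto {4:e}
ground layer = {0:f, 2:e}
drop-orders for the pieces not yet dropped (sum over which currently-grounded one goes next):
  1 to go: {5} 1  {6} 1  {7} 1
  2 to go: {4,7} 1  {5,6} 2  {5,7} 2  {6,7} 2
  3 to go: {1,5,6} 2  {3,4,7} 1  {4,5,7} 3  {4,6,7} 3  {5,6,7} 6
  4 to go: {0,1,5,6} 2  {1,5,6,7} 8  {2,3,4,7} 1  {3,4,5,7} 4  {3,4,6,7} 4  {4,5,6,7} 12
  5 to go: {0,1,5,6,7} 10  {1,4,5,6,7} 20  {2,3,4,5,7} 5  {2,3,4,6,7} 5  {3,4,5,6,7} 20
  6 to go: {0,1,4,5,6,7} 30  {1,3,4,5,6,7} 40  {2,3,4,5,6,7} 30
  if 0:f drops first: 70 orders
  if 2:e drops first: 70 orders
heap linearizations: 140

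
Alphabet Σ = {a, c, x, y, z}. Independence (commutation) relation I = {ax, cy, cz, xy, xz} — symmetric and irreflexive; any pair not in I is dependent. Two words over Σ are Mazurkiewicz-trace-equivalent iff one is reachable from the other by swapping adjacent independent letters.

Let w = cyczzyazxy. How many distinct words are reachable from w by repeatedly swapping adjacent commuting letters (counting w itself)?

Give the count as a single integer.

#0=c has no predecessor
#1=y has no predecessor
#2=c depends on [0:c]
#3=z depends on [1:y]
#4=z depends on [3:z]
#5=y depends on [4:z]
#6=a depends on [2:c, 5:y]
#7=z depends on [6:a]
#8=x depends on [2:c]
#9=y depends on [7:z]
sources: [0:c, 1:y]
N(rest) = Σ N(rest − s) over sources s of rest; N(one piece) = 1:
  size 1 → [8]=1  [9]=1
  size 2 → [7,9]=1  [8,9]=2
  size 3 → [6,7,9]=1  [7,8,9]=3
  size 4 → [5,6,7,9]=1  [6,7,8,9]=4
  size 5 → [2,6,7,8,9]=4  [4,5,6,7,9]=1  [5,6,7,8,9]=5
  size 6 → [0,2,6,7,8,9]=4  [2,5,6,7,8,9]=9  [3,4,5,6,7,9]=1  [4,5,6,7,8,9]=6
  size 7 → [0,2,5,6,7,8,9]=13  [1,3,4,5,6,7,9]=1  [2,4,5,6,7,8,9]=15  [3,4,5,6,7,8,9]=7
  size 8 → [0,2,4,5,6,7,8,9]=28  [1,3,4,5,6,7,8,9]=8  [2,3,4,5,6,7,8,9]=22
  first=0(c) contributes 30
  first=1(y) contributes 50
|[w]| = 80

80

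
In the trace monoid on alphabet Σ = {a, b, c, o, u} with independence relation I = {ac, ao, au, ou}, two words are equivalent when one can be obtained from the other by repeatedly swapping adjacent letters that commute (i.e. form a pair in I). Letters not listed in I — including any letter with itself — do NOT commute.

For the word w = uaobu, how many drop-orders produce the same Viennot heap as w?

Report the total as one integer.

6

0(u) covers ∅
1(a) covers ∅
2(o) covers ∅
3(b) covers 0:u, 1:a, 2:o
4(u) covers 3:b
floor of heap: 0:u, 1:a, 2:o
completions by unplaced set U, small U first (add the entries for U minus each lowest piece of U):
  |U|=1: {4}:1
  |U|=2: {3,4}:1
  |U|=3: {0,3,4}:1  {1,3,4}:1  {2,3,4}:1
  start at 0(u): 2
  start at 1(a): 2
  start at 2(o): 2
sum over floor = 6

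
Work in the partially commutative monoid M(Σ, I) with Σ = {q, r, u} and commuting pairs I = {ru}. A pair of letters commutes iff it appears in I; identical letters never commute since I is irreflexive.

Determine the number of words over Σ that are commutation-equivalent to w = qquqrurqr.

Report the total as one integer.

3

0(q) covers ∅
1(q) covers 0:q
2(u) covers 1:q
3(q) covers 2:u
4(r) covers 3:q
5(u) covers 3:q
6(r) covers 4:r
7(q) covers 5:u, 6:r
8(r) covers 7:q
floor of heap: 0:q
completions by unplaced set U, small U first (add the entries for U minus each lowest piece of U):
  |U|=1: {8}:1
  |U|=2: {7,8}:1
  |U|=3: {5,7,8}:1  {6,7,8}:1
  |U|=4: {4,6,7,8}:1  {5,6,7,8}:2
  |U|=5: {4,5,6,7,8}:3
  |U|=6: {3,4,5,6,7,8}:3
  |U|=7: {2,3,4,5,6,7,8}:3
  start at 0(q): 3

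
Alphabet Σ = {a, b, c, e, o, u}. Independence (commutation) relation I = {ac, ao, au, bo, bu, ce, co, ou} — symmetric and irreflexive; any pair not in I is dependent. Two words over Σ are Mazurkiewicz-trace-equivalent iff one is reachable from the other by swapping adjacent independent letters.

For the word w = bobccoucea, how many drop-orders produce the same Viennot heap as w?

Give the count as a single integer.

drop 0:b onto floor
drop 1:o onto floor
drop 2:b onto {0:b}
drop 3:c onto {2:b}
drop 4:c onto {3:c}
drop 5:o onto {1:o}
drop 6:u onto {4:c}
drop 7:c onto {6:u}
drop 8:e onto {5:o, 6:u}
drop 9:a onto {8:e}
ground layer = {0:b, 1:o}
drop-orders for the pieces not yet dropped (sum over which currently-grounded one goes next):
  1 to go: {7} 1  {9} 1
  2 to go: {7,9} 2  {8,9} 1
  3 to go: {5,8,9} 1  {7,8,9} 3
  4 to go: {1,5,8,9} 1  {5,7,8,9} 4  {6,7,8,9} 3
  5 to go: {1,5,7,8,9} 5  {4,6,7,8,9} 3  {5,6,7,8,9} 7
  6 to go: {1,5,6,7,8,9} 12  {3,4,6,7,8,9} 3  {4,5,6,7,8,9} 10
  7 to go: {1,4,5,6,7,8,9} 22  {2,3,4,6,7,8,9} 3  {3,4,5,6,7,8,9} 13
  8 to go: {0,2,3,4,6,7,8,9} 3  {1,3,4,5,6,7,8,9} 35  {2,3,4,5,6,7,8,9} 16
  if 0:b drops first: 51 orders
  if 1:o drops first: 19 orders
heap linearizations: 70

70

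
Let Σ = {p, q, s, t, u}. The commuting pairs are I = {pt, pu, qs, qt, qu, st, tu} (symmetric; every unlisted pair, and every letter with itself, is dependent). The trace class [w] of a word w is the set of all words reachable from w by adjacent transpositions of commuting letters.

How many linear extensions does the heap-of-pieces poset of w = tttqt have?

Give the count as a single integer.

#0=t has no predecessor
#1=t depends on [0:t]
#2=t depends on [1:t]
#3=q has no predecessor
#4=t depends on [2:t]
sources: [0:t, 3:q]
N(rest) = Σ N(rest − s) over sources s of rest; N(one piece) = 1:
  size 1 → [3]=1  [4]=1
  size 2 → [2,4]=1  [3,4]=2
  size 3 → [1,2,4]=1  [2,3,4]=3
  first=0(t) contributes 4
  first=3(q) contributes 1
|[w]| = 5

5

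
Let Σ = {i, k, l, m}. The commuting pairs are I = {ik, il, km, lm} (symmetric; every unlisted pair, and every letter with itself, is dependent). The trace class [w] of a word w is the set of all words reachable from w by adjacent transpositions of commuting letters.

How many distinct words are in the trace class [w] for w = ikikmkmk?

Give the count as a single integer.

70

piece 0:i — minimal
piece 1:k — minimal
piece 2:i rests on {0:i}
piece 3:k rests on {1:k}
piece 4:m rests on {2:i}
piece 5:k rests on {3:k}
piece 6:m rests on {4:m}
piece 7:k rests on {5:k}
minimal pieces: {0:i, 1:k}
ways to finish when only these pieces remain (= sum over removing one remaining piece with nothing left below it):
  1 left: {6}→1  {7}→1
  2 left: {4,6}→1  {5,7}→1  {6,7}→2
  3 left: {2,4,6}→1  {3,5,7}→1  {4,6,7}→3  {5,6,7}→3
  4 left: {0,2,4,6}→1  {1,3,5,7}→1  {2,4,6,7}→4  {3,5,6,7}→4  {4,5,6,7}→6
  5 left: {0,2,4,6,7}→5  {1,3,5,6,7}→5  {2,4,5,6,7}→10  {3,4,5,6,7}→10
  6 left: {0,2,4,5,6,7}→15  {1,3,4,5,6,7}→15  {2,3,4,5,6,7}→20
  placing 0:i first → 35 extensions
  placing 1:k first → 35 extensions
total linear extensions = 70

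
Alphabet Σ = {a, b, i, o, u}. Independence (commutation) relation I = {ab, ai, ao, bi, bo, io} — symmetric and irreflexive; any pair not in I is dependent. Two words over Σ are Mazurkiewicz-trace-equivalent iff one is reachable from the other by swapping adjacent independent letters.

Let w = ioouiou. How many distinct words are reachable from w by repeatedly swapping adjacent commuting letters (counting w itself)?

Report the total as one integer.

0(i) covers ∅
1(o) covers ∅
2(o) covers 1:o
3(u) covers 0:i, 2:o
4(i) covers 3:u
5(o) covers 3:u
6(u) covers 4:i, 5:o
floor of heap: 0:i, 1:o
completions by unplaced set U, small U first (add the entries for U minus each lowest piece of U):
  |U|=1: {6}:1
  |U|=2: {4,6}:1  {5,6}:1
  |U|=3: {4,5,6}:2
  |U|=4: {3,4,5,6}:2
  |U|=5: {0,3,4,5,6}:2  {2,3,4,5,6}:2
  start at 0(i): 2
  start at 1(o): 4
sum over floor = 6

6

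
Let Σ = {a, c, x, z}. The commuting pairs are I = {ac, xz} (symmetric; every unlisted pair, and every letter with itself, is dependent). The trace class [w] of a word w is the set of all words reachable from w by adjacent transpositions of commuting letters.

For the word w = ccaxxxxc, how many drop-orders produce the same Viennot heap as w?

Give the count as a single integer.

3

drop 0:c onto floor
drop 1:c onto {0:c}
drop 2:a onto floor
drop 3:x onto {1:c, 2:a}
drop 4:x onto {3:x}
drop 5:x onto {4:x}
drop 6:x onto {5:x}
drop 7:c onto {6:x}
ground layer = {0:c, 2:a}
drop-orders for the pieces not yet dropped (sum over which currently-grounded one goes next):
  1 to go: {7} 1
  2 to go: {6,7} 1
  3 to go: {5,6,7} 1
  4 to go: {4,5,6,7} 1
  5 to go: {3,4,5,6,7} 1
  6 to go: {1,3,4,5,6,7} 1  {2,3,4,5,6,7} 1
  if 0:c drops first: 2 orders
  if 2:a drops first: 1 orders
heap linearizations: 3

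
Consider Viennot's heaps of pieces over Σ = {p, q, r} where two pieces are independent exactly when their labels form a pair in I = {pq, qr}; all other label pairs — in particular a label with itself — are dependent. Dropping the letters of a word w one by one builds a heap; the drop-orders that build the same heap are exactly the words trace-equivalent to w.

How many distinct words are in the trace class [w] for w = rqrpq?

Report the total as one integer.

0(r) covers ∅
1(q) covers ∅
2(r) covers 0:r
3(p) covers 2:r
4(q) covers 1:q
floor of heap: 0:r, 1:q
completions by unplaced set U, small U first (add the entries for U minus each lowest piece of U):
  |U|=1: {3}:1  {4}:1
  |U|=2: {1,4}:1  {2,3}:1  {3,4}:2
  |U|=3: {0,2,3}:1  {1,3,4}:3  {2,3,4}:3
  start at 0(r): 6
  start at 1(q): 4
sum over floor = 10

10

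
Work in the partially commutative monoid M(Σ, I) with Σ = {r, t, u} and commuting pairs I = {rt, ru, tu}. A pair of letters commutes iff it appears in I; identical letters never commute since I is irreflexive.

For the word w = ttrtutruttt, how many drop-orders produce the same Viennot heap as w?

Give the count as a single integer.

0(t) covers ∅
1(t) covers 0:t
2(r) covers ∅
3(t) covers 1:t
4(u) covers ∅
5(t) covers 3:t
6(r) covers 2:r
7(u) covers 4:u
8(t) covers 5:t
9(t) covers 8:t
10(t) covers 9:t
floor of heap: 0:t, 2:r, 4:u
completions by unplaced set U, small U first (add the entries for U minus each lowest piece of U):
  |U|=1: {6}:1  {7}:1  {10}:1
  |U|=2: {2,6}:1  {4,7}:1  {6,7}:2  {6,10}:2  {7,10}:2  {9,10}:1
  |U|=3: {2,6,7}:3  {2,6,10}:3  {4,6,7}:3  {4,7,10}:3  {6,7,10}:6  {6,9,10}:3  {7,9,10}:3  {8,9,10}:1
  |U|=4: {2,4,6,7}:6  {2,6,7,10}:12  {2,6,9,10}:6  {4,6,7,10}:12  {4,7,9,10}:6  {5,8,9,10}:1  {6,7,9,10}:12  {6,8,9,10}:4  {7,8,9,10}:4
  |U|=5: {2,4,6,7,10}:30  {2,6,7,9,10}:30  {2,6,8,9,10}:10  {3,5,8,9,10}:1  {4,6,7,9,10}:30  {4,7,8,9,10}:10  {5,6,8,9,10}:5  {5,7,8,9,10}:5  {6,7,8,9,10}:20
  |U|=6: {1,3,5,8,9,10}:1  {2,4,6,7,9,10}:90  {2,5,6,8,9,10}:15  {2,6,7,8,9,10}:60  {3,5,6,8,9,10}:6  {3,5,7,8,9,10}:6  {4,5,7,8,9,10}:15  {4,6,7,8,9,10}:60  {5,6,7,8,9,10}:30
  |U|=7: {0,1,3,5,8,9,10}:1  {1,3,5,6,8,9,10}:7  {1,3,5,7,8,9,10}:7  {2,3,5,6,8,9,10}:21  {2,4,6,7,8,9,10}:210  {2,5,6,7,8,9,10}:105  {3,4,5,7,8,9,10}:21  {3,5,6,7,8,9,10}:42  {4,5,6,7,8,9,10}:105
  |U|=8: {0,1,3,5,6,8,9,10}:8  {0,1,3,5,7,8,9,10}:8  {1,2,3,5,6,8,9,10}:28  {1,3,4,5,7,8,9,10}:28  {1,3,5,6,7,8,9,10}:56  {2,3,5,6,7,8,9,10}:168  {2,4,5,6,7,8,9,10}:420  {3,4,5,6,7,8,9,10}:168
  |U|=9: {0,1,2,3,5,6,8,9,10}:36  {0,1,3,4,5,7,8,9,10}:36  {0,1,3,5,6,7,8,9,10}:72  {1,2,3,5,6,7,8,9,10}:252  {1,3,4,5,6,7,8,9,10}:252  {2,3,4,5,6,7,8,9,10}:756
  start at 0(t): 1260
  start at 2(r): 360
  start at 4(u): 360
sum over floor = 1980

1980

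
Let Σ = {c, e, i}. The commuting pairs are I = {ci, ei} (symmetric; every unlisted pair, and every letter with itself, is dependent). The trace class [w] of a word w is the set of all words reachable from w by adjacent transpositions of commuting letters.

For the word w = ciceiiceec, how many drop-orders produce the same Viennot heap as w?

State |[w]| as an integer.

120

#0=c has no predecessor
#1=i has no predecessor
#2=c depends on [0:c]
#3=e depends on [2:c]
#4=i depends on [1:i]
#5=i depends on [4:i]
#6=c depends on [3:e]
#7=e depends on [6:c]
#8=e depends on [7:e]
#9=c depends on [8:e]
sources: [0:c, 1:i]
N(rest) = Σ N(rest − s) over sources s of rest; N(one piece) = 1:
  size 1 → [5]=1  [9]=1
  size 2 → [4,5]=1  [5,9]=2  [8,9]=1
  size 3 → [1,4,5]=1  [4,5,9]=3  [5,8,9]=3  [7,8,9]=1
  size 4 → [1,4,5,9]=4  [4,5,8,9]=6  [5,7,8,9]=4  [6,7,8,9]=1
  size 5 → [1,4,5,8,9]=10  [3,6,7,8,9]=1  [4,5,7,8,9]=10  [5,6,7,8,9]=5
  size 6 → [1,4,5,7,8,9]=20  [2,3,6,7,8,9]=1  [3,5,6,7,8,9]=6  [4,5,6,7,8,9]=15
  size 7 → [0,2,3,6,7,8,9]=1  [1,4,5,6,7,8,9]=35  [2,3,5,6,7,8,9]=7  [3,4,5,6,7,8,9]=21
  size 8 → [0,2,3,5,6,7,8,9]=8  [1,3,4,5,6,7,8,9]=56  [2,3,4,5,6,7,8,9]=28
  first=0(c) contributes 84
  first=1(i) contributes 36
|[w]| = 120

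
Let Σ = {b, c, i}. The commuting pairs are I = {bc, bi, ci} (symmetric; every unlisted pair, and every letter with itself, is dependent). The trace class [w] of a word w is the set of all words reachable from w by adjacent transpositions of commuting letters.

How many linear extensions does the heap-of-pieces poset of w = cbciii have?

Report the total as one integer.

60

0(c) covers ∅
1(b) covers ∅
2(c) covers 0:c
3(i) covers ∅
4(i) covers 3:i
5(i) covers 4:i
floor of heap: 0:c, 1:b, 3:i
completions by unplaced set U, small U first (add the entries for U minus each lowest piece of U):
  |U|=1: {1}:1  {2}:1  {5}:1
  |U|=2: {0,2}:1  {1,2}:2  {1,5}:2  {2,5}:2  {4,5}:1
  |U|=3: {0,1,2}:3  {0,2,5}:3  {1,2,5}:6  {1,4,5}:3  {2,4,5}:3  {3,4,5}:1
  |U|=4: {0,1,2,5}:12  {0,2,4,5}:6  {1,2,4,5}:12  {1,3,4,5}:4  {2,3,4,5}:4
  start at 0(c): 20
  start at 1(b): 10
  start at 3(i): 30
sum over floor = 60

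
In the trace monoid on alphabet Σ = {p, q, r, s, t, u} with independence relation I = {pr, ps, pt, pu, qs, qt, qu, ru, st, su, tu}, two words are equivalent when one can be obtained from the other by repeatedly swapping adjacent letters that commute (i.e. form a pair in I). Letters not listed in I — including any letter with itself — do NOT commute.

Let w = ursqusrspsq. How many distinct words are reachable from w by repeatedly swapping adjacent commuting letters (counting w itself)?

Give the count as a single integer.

1980

piece 0:u — minimal
piece 1:r — minimal
piece 2:s rests on {1:r}
piece 3:q rests on {1:r}
piece 4:u rests on {0:u}
piece 5:s rests on {2:s}
piece 6:r rests on {3:q, 5:s}
piece 7:s rests on {6:r}
piece 8:p rests on {3:q}
piece 9:s rests on {7:s}
piece 10:q rests on {6:r, 8:p}
minimal pieces: {0:u, 1:r}
ways to finish when only these pieces remain (= sum over removing one remaining piece with nothing left below it):
  1 left: {4}→1  {9}→1  {10}→1
  2 left: {0,4}→1  {4,9}→2  {4,10}→2  {7,9}→1  {8,10}→1  {9,10}→2
  3 left: {0,4,9}→3  {0,4,10}→3  {4,7,9}→3  {4,8,10}→3  {4,9,10}→6  {7,9,10}→3  {8,9,10}→3
  4 left: {0,4,7,9}→6  {0,4,8,10}→6  {0,4,9,10}→12  {4,7,9,10}→12  {4,8,9,10}→12  {6,7,9,10}→3  {7,8,9,10}→6
  5 left: {0,4,7,9,10}→30  {0,4,8,9,10}→30  {4,6,7,9,10}→15  {4,7,8,9,10}→30  {5,6,7,9,10}→3  {6,7,8,9,10}→9
  6 left: {0,4,6,7,9,10}→45  {0,4,7,8,9,10}→90  {2,5,6,7,9,10}→3  {3,6,7,8,9,10}→9  {4,5,6,7,9,10}→18  {4,6,7,8,9,10}→54  {5,6,7,8,9,10}→12
  7 left: {0,4,5,6,7,9,10}→63  {0,4,6,7,8,9,10}→189  {2,4,5,6,7,9,10}→21  {2,5,6,7,8,9,10}→15  {3,4,6,7,8,9,10}→63  {3,5,6,7,8,9,10}→21  {4,5,6,7,8,9,10}→84
  8 left: {0,2,4,5,6,7,9,10}→84  {0,3,4,6,7,8,9,10}→252  {0,4,5,6,7,8,9,10}→336  {2,3,5,6,7,8,9,10}→36  {2,4,5,6,7,8,9,10}→120  {3,4,5,6,7,8,9,10}→168
  9 left: {0,2,4,5,6,7,8,9,10}→540  {0,3,4,5,6,7,8,9,10}→756  {1,2,3,5,6,7,8,9,10}→36  {2,3,4,5,6,7,8,9,10}→324
  placing 0:u first → 360 extensions
  placing 1:r first → 1620 extensions
total linear extensions = 1980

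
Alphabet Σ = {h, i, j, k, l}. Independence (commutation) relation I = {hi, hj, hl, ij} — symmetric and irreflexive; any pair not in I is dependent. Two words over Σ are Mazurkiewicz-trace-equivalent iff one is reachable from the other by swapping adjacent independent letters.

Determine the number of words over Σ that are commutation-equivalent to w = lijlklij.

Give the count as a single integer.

4

piece 0:l — minimal
piece 1:i rests on {0:l}
piece 2:j rests on {0:l}
piece 3:l rests on {1:i, 2:j}
piece 4:k rests on {3:l}
piece 5:l rests on {4:k}
piece 6:i rests on {5:l}
piece 7:j rests on {5:l}
minimal pieces: {0:l}
ways to finish when only these pieces remain (= sum over removing one remaining piece with nothing left below it):
  1 left: {6}→1  {7}→1
  2 left: {6,7}→2
  3 left: {5,6,7}→2
  4 left: {4,5,6,7}→2
  5 left: {3,4,5,6,7}→2
  6 left: {1,3,4,5,6,7}→2  {2,3,4,5,6,7}→2
  placing 0:l first → 4 extensions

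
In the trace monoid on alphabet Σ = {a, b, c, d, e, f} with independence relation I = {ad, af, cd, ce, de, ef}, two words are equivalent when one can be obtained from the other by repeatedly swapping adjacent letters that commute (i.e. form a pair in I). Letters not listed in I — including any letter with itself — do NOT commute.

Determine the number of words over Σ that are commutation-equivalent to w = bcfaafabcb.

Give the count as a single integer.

drop 0:b onto floor
drop 1:c onto {0:b}
drop 2:f onto {1:c}
drop 3:a onto {1:c}
drop 4:a onto {3:a}
drop 5:f onto {2:f}
drop 6:a onto {4:a}
drop 7:b onto {5:f, 6:a}
drop 8:c onto {7:b}
drop 9:b onto {8:c}
ground layer = {0:b}
drop-orders for the pieces not yet dropped (sum over which currently-grounded one goes next):
  1 to go: {9} 1
  2 to go: {8,9} 1
  3 to go: {7,8,9} 1
  4 to go: {5,7,8,9} 1  {6,7,8,9} 1
  5 to go: {2,5,7,8,9} 1  {4,6,7,8,9} 1  {5,6,7,8,9} 2
  6 to go: {2,5,6,7,8,9} 3  {3,4,6,7,8,9} 1  {4,5,6,7,8,9} 3
  7 to go: {2,4,5,6,7,8,9} 6  {3,4,5,6,7,8,9} 4
  8 to go: {2,3,4,5,6,7,8,9} 10
  if 0:b drops first: 10 orders

10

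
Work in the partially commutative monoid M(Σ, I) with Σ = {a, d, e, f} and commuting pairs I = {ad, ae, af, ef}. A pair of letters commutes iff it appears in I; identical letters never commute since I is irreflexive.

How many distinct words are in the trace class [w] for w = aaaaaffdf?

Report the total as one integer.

#0=a has no predecessor
#1=a depends on [0:a]
#2=a depends on [1:a]
#3=a depends on [2:a]
#4=a depends on [3:a]
#5=f has no predecessor
#6=f depends on [5:f]
#7=d depends on [6:f]
#8=f depends on [7:d]
sources: [0:a, 5:f]
N(rest) = Σ N(rest − s) over sources s of rest; N(one piece) = 1:
  size 1 → [4]=1  [8]=1
  size 2 → [3,4]=1  [4,8]=2  [7,8]=1
  size 3 → [2,3,4]=1  [3,4,8]=3  [4,7,8]=3  [6,7,8]=1
  size 4 → [1,2,3,4]=1  [2,3,4,8]=4  [3,4,7,8]=6  [4,6,7,8]=4  [5,6,7,8]=1
  size 5 → [0,1,2,3,4]=1  [1,2,3,4,8]=5  [2,3,4,7,8]=10  [3,4,6,7,8]=10  [4,5,6,7,8]=5
  size 6 → [0,1,2,3,4,8]=6  [1,2,3,4,7,8]=15  [2,3,4,6,7,8]=20  [3,4,5,6,7,8]=15
  size 7 → [0,1,2,3,4,7,8]=21  [1,2,3,4,6,7,8]=35  [2,3,4,5,6,7,8]=35
  first=0(a) contributes 70
  first=5(f) contributes 56
|[w]| = 126

126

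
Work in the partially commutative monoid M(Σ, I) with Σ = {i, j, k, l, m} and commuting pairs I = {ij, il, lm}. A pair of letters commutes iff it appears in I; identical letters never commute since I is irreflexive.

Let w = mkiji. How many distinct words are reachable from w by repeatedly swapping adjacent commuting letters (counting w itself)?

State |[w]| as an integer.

3

piece 0:m — minimal
piece 1:k rests on {0:m}
piece 2:i rests on {1:k}
piece 3:j rests on {1:k}
piece 4:i rests on {2:i}
minimal pieces: {0:m}
ways to finish when only these pieces remain (= sum over removing one remaining piece with nothing left below it):
  1 left: {3}→1  {4}→1
  2 left: {2,4}→1  {3,4}→2
  3 left: {2,3,4}→3
  placing 0:m first → 3 extensions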